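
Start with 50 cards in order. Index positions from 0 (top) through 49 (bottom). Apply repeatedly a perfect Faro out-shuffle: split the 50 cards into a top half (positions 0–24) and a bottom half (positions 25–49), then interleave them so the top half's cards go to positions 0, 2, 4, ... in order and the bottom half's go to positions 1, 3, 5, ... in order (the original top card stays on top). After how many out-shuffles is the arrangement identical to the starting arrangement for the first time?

The out-shuffle permutes the 50 positions with cycle lengths [1, 1, 3, 3, 21, 21].
Every card is home exactly when every cycle has completed a whole number of laps, i.e. after lcm(1, 3, 21) = 21 out-shuffles.

21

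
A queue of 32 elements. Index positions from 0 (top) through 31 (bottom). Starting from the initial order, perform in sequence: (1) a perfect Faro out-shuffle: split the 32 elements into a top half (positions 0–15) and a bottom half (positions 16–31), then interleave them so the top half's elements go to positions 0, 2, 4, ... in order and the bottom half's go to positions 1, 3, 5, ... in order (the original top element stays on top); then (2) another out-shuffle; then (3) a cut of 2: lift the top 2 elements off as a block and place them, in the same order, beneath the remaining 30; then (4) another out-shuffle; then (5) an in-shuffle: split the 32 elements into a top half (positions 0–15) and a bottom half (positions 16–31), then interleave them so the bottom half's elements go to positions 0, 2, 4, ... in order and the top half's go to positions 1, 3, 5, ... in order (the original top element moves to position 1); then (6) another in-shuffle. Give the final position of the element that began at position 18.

Track the element from position 18 forward through each operation:
  after op 1 (out-shuffle): 18 → 5
  after op 2 (out-shuffle): 5 → 10
  after op 3 (cut 2): 10 → 8
  after op 4 (out-shuffle): 8 → 16
  after op 5 (in-shuffle): 16 → 0
  after op 6 (in-shuffle): 0 → 1

1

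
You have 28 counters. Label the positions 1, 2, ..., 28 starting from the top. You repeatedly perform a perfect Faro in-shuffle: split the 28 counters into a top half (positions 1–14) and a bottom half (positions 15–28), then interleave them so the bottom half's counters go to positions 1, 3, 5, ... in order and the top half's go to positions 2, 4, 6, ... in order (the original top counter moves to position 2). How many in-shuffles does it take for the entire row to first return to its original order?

The in-shuffle permutes the 28 positions with cycle lengths [28].
Every counter is home exactly when every cycle has completed a whole number of laps, i.e. after lcm(28) = 28 in-shuffles.

28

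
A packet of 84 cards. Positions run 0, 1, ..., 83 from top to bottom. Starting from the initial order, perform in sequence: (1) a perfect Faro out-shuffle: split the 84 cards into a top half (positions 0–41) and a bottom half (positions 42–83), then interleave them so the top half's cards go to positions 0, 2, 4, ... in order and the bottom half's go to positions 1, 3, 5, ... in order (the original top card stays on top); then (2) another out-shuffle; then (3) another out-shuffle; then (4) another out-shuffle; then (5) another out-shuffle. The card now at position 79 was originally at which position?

31

Undo the operations in reverse order, starting from position 79:
  undo op 5 (out-shuffle, from bottom half): 79 ← 81
  undo op 4 (out-shuffle, from bottom half): 81 ← 82
  undo op 3 (out-shuffle, from top half): 82 ← 41
  undo op 2 (out-shuffle, from bottom half): 41 ← 62
  undo op 1 (out-shuffle, from top half): 62 ← 31
So the card at position 79 came from original position 31.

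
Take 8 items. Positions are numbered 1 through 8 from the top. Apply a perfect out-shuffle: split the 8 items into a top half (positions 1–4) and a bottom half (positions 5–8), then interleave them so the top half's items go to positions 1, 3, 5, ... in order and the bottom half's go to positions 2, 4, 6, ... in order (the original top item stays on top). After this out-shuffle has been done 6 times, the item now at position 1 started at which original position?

Work backwards from position 1, undoing one out-shuffle at a time:
1 ← 1 ← 1 ← 1 ← 1 ← 1 ← 1
So the item now at position 1 started at position 1.

1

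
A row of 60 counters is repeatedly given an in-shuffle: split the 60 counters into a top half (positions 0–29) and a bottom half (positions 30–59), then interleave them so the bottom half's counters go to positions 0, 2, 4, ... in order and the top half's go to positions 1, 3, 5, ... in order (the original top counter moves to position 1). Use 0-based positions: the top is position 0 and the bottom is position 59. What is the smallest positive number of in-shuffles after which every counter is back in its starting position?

The in-shuffle permutes the 60 positions with cycle lengths [60].
Every counter is home exactly when every cycle has completed a whole number of laps, i.e. after lcm(60) = 60 in-shuffles.

60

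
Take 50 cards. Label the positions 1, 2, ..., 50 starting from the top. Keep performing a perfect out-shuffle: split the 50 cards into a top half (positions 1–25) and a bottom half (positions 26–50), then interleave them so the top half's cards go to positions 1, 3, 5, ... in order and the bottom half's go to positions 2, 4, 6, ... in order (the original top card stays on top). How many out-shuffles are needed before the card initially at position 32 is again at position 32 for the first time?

Follow position 32 under repeated out-shuffles:
32 → 14 → 27 → 4 → 7 → 13 → 25 → 49 → ... → 32 (length 21)
It first returns after 21 out-shuffles.

21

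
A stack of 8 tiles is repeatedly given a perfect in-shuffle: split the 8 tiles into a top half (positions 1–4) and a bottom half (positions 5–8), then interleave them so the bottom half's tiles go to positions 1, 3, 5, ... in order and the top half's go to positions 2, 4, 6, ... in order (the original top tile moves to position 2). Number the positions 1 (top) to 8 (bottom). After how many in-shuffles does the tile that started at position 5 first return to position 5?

6

Follow position 5 under repeated in-shuffles:
5 → 1 → 2 → 4 → 8 → 7 → 5
It first returns after 6 in-shuffles.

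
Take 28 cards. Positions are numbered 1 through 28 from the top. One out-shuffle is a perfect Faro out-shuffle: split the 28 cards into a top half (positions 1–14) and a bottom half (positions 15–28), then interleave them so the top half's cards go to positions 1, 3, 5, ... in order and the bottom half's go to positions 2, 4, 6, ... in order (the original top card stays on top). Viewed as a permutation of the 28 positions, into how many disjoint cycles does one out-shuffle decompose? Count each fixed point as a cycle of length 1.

5

Trace each unvisited position around until it returns:
(1) (2 3 5 9 17 6 ... len 18) (4 7 13 25 22 16) (10 19) (28)
5 cycles in total.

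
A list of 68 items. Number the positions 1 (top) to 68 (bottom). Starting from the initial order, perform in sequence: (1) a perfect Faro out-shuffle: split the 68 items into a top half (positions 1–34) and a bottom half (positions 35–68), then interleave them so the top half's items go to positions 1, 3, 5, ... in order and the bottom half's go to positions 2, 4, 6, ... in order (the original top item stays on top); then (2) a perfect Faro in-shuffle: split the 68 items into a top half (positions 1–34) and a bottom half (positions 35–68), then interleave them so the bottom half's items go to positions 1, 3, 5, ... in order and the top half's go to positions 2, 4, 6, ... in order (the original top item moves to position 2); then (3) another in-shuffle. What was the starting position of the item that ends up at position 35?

47

Undo the operations in reverse order, starting from position 35:
  undo op 3 (in-shuffle, from bottom half): 35 ← 52
  undo op 2 (in-shuffle, from top half): 52 ← 26
  undo op 1 (out-shuffle, from bottom half): 26 ← 47
So the item at position 35 came from original position 47.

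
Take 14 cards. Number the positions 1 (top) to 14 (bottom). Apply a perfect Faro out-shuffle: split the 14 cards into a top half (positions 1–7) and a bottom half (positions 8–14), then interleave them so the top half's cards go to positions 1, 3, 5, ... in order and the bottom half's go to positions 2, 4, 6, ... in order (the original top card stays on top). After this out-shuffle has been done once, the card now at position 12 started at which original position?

13

Work backwards from position 12, undoing one out-shuffle at a time:
12 ← 13
So the card now at position 12 started at position 13.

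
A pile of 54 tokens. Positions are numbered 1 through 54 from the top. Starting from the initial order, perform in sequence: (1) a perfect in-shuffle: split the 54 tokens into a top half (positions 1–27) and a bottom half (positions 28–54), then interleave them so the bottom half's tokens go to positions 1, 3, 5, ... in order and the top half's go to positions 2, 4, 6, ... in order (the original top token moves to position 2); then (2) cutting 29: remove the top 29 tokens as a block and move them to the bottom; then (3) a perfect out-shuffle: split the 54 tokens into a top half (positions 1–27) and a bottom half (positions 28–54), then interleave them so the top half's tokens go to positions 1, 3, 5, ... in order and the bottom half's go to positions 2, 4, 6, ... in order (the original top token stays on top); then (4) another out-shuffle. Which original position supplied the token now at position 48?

Undo the operations in reverse order, starting from position 48:
  undo op 4 (out-shuffle, from bottom half): 48 ← 51
  undo op 3 (out-shuffle, from top half): 51 ← 26
  undo op 2 (cut 29): 26 ← 1
  undo op 1 (in-shuffle, from bottom half): 1 ← 28
So the token at position 48 came from original position 28.

28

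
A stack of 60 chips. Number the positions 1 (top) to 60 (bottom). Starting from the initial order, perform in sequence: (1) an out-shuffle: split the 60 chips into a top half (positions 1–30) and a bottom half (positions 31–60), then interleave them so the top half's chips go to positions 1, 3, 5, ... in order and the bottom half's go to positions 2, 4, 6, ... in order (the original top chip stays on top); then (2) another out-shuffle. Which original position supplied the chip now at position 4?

46

Undo the operations in reverse order, starting from position 4:
  undo op 2 (out-shuffle, from bottom half): 4 ← 32
  undo op 1 (out-shuffle, from bottom half): 32 ← 46
So the chip at position 4 came from original position 46.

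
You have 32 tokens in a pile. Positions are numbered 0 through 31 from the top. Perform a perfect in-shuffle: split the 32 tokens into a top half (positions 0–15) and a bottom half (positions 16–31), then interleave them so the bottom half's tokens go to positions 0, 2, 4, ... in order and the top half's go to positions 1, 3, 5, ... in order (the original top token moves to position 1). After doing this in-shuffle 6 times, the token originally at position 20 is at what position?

23

Track the token's position through each in-shuffle:
20 → 8 → 17 → 2 → 5 → 11 → 23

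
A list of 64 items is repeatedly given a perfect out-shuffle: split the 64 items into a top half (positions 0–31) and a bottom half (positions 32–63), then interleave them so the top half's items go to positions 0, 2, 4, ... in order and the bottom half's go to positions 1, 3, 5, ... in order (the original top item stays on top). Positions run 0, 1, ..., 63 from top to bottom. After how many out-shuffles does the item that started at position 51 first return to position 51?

6

Follow position 51 under repeated out-shuffles:
51 → 39 → 15 → 30 → 60 → 57 → 51
It first returns after 6 out-shuffles.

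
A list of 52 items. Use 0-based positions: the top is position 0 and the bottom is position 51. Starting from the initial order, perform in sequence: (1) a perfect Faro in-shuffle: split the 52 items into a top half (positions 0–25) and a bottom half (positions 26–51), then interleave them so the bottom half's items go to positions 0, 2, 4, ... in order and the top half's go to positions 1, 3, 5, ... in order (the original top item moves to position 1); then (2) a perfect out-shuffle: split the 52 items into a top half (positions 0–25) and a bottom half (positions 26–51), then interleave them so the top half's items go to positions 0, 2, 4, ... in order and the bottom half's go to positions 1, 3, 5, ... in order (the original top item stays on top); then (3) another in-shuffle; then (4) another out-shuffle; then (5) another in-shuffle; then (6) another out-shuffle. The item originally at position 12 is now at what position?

Track the item from position 12 forward through each operation:
  after op 1 (in-shuffle): 12 → 25
  after op 2 (out-shuffle): 25 → 50
  after op 3 (in-shuffle): 50 → 48
  after op 4 (out-shuffle): 48 → 45
  after op 5 (in-shuffle): 45 → 38
  after op 6 (out-shuffle): 38 → 25

25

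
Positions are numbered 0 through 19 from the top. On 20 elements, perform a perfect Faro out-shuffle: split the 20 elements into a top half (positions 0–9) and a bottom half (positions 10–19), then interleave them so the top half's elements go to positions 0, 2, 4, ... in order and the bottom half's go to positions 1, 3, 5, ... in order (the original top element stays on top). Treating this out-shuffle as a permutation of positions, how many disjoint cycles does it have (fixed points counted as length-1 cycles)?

Trace each unvisited position around until it returns:
(0) (1 2 4 8 16 13 ... len 18) (19)
3 cycles in total.

3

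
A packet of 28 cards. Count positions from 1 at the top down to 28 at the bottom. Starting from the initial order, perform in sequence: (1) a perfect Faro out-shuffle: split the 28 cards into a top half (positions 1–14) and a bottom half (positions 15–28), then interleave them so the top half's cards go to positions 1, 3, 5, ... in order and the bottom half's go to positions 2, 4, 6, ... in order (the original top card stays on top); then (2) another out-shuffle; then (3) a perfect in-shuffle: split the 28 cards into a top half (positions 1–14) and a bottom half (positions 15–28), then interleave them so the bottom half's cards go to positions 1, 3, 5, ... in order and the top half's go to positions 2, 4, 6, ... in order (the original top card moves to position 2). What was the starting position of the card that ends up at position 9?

19

Undo the operations in reverse order, starting from position 9:
  undo op 3 (in-shuffle, from bottom half): 9 ← 19
  undo op 2 (out-shuffle, from top half): 19 ← 10
  undo op 1 (out-shuffle, from bottom half): 10 ← 19
So the card at position 9 came from original position 19.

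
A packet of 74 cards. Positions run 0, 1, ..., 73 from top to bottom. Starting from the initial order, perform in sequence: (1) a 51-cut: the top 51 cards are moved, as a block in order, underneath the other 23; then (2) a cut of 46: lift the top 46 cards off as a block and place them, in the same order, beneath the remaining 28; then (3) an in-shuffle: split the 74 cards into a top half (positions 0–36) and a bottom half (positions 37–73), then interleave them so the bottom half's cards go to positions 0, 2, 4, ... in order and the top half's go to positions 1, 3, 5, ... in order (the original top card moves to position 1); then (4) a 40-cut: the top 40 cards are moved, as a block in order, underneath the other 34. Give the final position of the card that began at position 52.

19

Track the card from position 52 forward through each operation:
  after op 1 (cut 51): 52 → 1
  after op 2 (cut 46): 1 → 29
  after op 3 (in-shuffle): 29 → 59
  after op 4 (cut 40): 59 → 19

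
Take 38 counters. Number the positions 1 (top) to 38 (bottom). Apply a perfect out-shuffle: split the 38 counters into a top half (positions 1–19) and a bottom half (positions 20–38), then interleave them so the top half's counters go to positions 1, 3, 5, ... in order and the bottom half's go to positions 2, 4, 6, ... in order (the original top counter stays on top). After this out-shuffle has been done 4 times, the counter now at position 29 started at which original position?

12

Work backwards from position 29, undoing one out-shuffle at a time:
29 ← 15 ← 8 ← 23 ← 12
So the counter now at position 29 started at position 12.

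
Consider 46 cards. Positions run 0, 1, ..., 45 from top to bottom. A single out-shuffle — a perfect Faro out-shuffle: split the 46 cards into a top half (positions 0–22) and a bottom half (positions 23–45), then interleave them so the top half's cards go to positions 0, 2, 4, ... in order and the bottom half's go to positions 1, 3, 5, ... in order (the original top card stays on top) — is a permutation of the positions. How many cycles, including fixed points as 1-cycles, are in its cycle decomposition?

Trace each unvisited position around until it returns:
(0) (1 2 4 8 16 32 ... len 12) (3 6 12 24) (5 10 20 40 35 25) (7 14 28 11 22 44 ... len 12) (9 18 36 27) (15 30) (21 42 39 33) ... plus 1 more
9 cycles in total.

9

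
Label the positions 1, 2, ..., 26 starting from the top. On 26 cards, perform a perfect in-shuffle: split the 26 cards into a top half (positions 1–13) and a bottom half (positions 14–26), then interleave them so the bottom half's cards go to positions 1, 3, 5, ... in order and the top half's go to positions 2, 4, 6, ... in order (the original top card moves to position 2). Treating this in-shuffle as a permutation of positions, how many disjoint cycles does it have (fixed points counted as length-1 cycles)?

Trace each unvisited position around until it returns:
(1 2 4 8 16 5 ... len 18) (3 6 12 24 21 15) (9 18)
3 cycles in total.

3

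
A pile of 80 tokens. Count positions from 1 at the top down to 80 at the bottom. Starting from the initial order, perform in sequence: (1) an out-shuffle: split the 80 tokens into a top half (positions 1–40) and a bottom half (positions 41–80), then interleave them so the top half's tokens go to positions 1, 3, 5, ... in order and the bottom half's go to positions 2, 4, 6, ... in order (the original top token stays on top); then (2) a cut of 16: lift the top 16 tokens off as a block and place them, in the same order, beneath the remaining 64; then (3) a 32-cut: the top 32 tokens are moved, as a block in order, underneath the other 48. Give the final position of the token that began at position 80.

Track the token from position 80 forward through each operation:
  after op 1 (out-shuffle): 80 → 80
  after op 2 (cut 16): 80 → 64
  after op 3 (cut 32): 64 → 32

32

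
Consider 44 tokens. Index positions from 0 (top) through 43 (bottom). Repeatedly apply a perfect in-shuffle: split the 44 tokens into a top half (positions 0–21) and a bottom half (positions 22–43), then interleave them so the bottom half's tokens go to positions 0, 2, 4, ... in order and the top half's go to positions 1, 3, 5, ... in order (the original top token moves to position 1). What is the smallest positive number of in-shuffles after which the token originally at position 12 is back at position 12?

Follow position 12 under repeated in-shuffles:
12 → 25 → 6 → 13 → 27 → 10 → 21 → 43 → 42 → 40 → 36 → 28 → 12
It first returns after 12 in-shuffles.

12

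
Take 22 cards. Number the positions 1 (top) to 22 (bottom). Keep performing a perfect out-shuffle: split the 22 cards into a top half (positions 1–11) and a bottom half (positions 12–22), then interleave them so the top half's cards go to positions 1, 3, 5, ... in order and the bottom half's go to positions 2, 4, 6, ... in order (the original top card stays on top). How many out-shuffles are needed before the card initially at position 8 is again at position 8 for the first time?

2

Follow position 8 under repeated out-shuffles:
8 → 15 → 8
It first returns after 2 out-shuffles.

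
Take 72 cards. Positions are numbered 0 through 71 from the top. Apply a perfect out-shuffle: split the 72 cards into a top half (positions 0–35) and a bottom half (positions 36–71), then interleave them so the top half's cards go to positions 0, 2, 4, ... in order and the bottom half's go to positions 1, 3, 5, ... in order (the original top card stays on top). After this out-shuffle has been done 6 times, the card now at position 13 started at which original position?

Work backwards from position 13, undoing one out-shuffle at a time:
13 ← 42 ← 21 ← 46 ← 23 ← 47 ← 59
So the card now at position 13 started at position 59.

59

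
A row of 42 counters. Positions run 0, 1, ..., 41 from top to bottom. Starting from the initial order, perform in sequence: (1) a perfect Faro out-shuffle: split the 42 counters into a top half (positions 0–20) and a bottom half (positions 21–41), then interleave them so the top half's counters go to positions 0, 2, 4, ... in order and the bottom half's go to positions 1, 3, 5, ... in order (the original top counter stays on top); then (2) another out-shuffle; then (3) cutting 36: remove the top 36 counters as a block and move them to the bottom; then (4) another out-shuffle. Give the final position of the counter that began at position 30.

Track the counter from position 30 forward through each operation:
  after op 1 (out-shuffle): 30 → 19
  after op 2 (out-shuffle): 19 → 38
  after op 3 (cut 36): 38 → 2
  after op 4 (out-shuffle): 2 → 4

4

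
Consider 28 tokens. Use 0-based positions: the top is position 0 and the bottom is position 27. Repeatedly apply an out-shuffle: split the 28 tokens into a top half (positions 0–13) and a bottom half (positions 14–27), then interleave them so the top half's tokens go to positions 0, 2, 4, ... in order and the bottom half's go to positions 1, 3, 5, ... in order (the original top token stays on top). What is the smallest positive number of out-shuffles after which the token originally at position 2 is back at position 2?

18

Follow position 2 under repeated out-shuffles:
2 → 4 → 8 → 16 → 5 → 10 → 20 → 13 → 26 → 25 → 23 → 19 → 11 → 22 → 17 → 7 → 14 → 1 → 2
It first returns after 18 out-shuffles.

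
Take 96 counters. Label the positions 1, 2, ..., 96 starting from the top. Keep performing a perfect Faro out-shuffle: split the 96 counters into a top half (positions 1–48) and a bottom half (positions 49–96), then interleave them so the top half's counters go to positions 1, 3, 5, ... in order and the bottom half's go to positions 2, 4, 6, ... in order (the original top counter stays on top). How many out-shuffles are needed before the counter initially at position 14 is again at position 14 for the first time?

36

Follow position 14 under repeated out-shuffles:
14 → 27 → 53 → 10 → 19 → 37 → 73 → 50 → ... → 14 (length 36)
It first returns after 36 out-shuffles.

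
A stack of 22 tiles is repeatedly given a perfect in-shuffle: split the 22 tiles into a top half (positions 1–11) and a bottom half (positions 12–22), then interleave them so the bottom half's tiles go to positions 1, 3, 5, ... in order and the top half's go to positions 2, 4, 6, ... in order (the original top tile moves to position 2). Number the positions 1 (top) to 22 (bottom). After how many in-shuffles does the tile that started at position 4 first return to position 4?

Follow position 4 under repeated in-shuffles:
4 → 8 → 16 → 9 → 18 → 13 → 3 → 6 → 12 → 1 → 2 → 4
It first returns after 11 in-shuffles.

11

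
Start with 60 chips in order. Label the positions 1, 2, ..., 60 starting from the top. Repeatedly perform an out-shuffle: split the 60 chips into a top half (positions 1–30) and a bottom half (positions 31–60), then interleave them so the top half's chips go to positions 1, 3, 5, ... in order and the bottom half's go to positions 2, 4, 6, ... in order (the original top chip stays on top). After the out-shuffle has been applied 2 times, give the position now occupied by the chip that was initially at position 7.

Track the chip's position through each out-shuffle:
7 → 13 → 25

25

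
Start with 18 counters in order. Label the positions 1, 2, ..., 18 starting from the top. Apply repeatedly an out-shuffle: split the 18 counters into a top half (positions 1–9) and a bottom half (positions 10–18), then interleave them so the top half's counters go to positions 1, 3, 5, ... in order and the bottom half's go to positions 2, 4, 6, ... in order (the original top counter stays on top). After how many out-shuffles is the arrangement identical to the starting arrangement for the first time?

The out-shuffle permutes the 18 positions with cycle lengths [1, 1, 8, 8].
Every counter is home exactly when every cycle has completed a whole number of laps, i.e. after lcm(1, 8) = 8 out-shuffles.

8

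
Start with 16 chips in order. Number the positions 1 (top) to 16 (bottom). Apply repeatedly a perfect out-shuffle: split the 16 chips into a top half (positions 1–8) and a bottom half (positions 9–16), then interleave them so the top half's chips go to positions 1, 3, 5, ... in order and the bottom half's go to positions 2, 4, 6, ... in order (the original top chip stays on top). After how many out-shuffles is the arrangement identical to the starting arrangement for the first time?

4

The out-shuffle permutes the 16 positions with cycle lengths [1, 1, 2, 4, 4, 4].
Every chip is home exactly when every cycle has completed a whole number of laps, i.e. after lcm(1, 2, 4) = 4 out-shuffles.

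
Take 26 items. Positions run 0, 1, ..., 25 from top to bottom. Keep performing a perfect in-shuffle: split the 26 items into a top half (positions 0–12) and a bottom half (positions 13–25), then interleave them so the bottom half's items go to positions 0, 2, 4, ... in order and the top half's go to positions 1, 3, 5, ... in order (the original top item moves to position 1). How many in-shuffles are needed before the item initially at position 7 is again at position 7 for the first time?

Follow position 7 under repeated in-shuffles:
7 → 15 → 4 → 9 → 19 → 12 → 25 → 24 → 22 → 18 → 10 → 21 → 16 → 6 → 13 → 0 → 1 → 3 → 7
It first returns after 18 in-shuffles.

18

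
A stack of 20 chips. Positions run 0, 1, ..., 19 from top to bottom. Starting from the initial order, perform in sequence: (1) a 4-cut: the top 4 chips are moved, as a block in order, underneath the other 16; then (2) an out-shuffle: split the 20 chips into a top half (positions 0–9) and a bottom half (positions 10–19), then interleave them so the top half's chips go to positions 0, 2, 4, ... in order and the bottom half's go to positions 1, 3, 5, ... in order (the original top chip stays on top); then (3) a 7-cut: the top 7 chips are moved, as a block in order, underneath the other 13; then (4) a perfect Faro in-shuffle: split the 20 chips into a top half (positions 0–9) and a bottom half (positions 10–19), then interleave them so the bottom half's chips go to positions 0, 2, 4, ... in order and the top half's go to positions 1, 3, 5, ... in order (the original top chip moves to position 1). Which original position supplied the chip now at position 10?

5

Undo the operations in reverse order, starting from position 10:
  undo op 4 (in-shuffle, from bottom half): 10 ← 15
  undo op 3 (cut 7): 15 ← 2
  undo op 2 (out-shuffle, from top half): 2 ← 1
  undo op 1 (cut 4): 1 ← 5
So the chip at position 10 came from original position 5.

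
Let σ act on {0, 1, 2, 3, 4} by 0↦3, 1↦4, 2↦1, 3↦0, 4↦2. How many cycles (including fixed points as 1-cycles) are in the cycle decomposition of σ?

Cycle decomposition: (0 3) (1 4 2).
2 cycles.

2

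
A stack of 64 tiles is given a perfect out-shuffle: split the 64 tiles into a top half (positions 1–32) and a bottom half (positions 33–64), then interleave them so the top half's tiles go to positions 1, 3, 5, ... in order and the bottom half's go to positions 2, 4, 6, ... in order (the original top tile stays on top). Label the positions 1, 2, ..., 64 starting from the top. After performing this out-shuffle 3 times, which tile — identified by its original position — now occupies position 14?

42

Work backwards from position 14, undoing one out-shuffle at a time:
14 ← 39 ← 20 ← 42
So the tile now at position 14 started at position 42.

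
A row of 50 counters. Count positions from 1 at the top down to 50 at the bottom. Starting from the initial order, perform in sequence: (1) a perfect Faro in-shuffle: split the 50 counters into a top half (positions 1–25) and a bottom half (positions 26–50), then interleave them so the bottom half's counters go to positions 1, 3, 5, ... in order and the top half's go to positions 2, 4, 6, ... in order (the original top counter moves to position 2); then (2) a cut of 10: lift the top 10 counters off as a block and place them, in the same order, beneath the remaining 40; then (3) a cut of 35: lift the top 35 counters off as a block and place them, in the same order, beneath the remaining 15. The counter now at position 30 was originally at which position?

38

Undo the operations in reverse order, starting from position 30:
  undo op 3 (cut 35): 30 ← 15
  undo op 2 (cut 10): 15 ← 25
  undo op 1 (in-shuffle, from bottom half): 25 ← 38
So the counter at position 30 came from original position 38.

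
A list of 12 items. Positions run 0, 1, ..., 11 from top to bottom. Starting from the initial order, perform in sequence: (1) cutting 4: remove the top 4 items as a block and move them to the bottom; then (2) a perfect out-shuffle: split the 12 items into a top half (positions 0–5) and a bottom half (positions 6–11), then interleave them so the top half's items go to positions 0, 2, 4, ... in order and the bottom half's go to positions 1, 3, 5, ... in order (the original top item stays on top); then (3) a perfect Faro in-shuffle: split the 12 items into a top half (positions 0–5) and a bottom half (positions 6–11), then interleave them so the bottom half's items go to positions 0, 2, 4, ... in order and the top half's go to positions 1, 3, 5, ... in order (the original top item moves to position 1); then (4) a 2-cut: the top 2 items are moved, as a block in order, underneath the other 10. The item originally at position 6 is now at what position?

7

Track the item from position 6 forward through each operation:
  after op 1 (cut 4): 6 → 2
  after op 2 (out-shuffle): 2 → 4
  after op 3 (in-shuffle): 4 → 9
  after op 4 (cut 2): 9 → 7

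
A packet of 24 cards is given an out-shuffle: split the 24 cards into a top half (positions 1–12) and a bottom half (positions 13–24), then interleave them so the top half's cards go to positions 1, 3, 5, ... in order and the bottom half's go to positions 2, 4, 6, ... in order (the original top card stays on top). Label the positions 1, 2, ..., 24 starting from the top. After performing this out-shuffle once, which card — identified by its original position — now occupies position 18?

Work backwards from position 18, undoing one out-shuffle at a time:
18 ← 21
So the card now at position 18 started at position 21.

21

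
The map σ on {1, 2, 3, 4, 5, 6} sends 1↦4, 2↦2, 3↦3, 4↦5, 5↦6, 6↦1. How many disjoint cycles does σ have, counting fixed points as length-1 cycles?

Cycle decomposition: (1 4 5 6) (2) (3).
3 cycles.

3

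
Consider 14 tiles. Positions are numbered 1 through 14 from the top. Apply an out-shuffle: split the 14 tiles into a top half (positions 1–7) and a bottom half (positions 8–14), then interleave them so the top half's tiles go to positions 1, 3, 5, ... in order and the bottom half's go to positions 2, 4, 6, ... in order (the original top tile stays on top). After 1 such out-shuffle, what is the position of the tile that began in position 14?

Position 14 is a fixed point of every out-shuffle, so the tile never moves.

14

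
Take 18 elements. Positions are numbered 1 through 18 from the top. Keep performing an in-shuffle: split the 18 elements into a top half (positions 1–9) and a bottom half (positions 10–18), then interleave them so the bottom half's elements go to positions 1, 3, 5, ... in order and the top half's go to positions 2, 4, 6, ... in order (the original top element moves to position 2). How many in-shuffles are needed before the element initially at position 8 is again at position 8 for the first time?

Follow position 8 under repeated in-shuffles:
8 → 16 → 13 → 7 → 14 → 9 → 18 → 17 → 15 → 11 → 3 → 6 → 12 → 5 → 10 → 1 → 2 → 4 → 8
It first returns after 18 in-shuffles.

18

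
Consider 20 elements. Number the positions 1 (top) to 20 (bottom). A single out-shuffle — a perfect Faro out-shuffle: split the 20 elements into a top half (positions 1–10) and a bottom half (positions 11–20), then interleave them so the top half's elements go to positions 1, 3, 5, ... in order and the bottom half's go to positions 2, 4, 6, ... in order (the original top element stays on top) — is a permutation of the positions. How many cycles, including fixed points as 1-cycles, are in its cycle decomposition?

3

Trace each unvisited position around until it returns:
(1) (2 3 5 9 17 14 ... len 18) (20)
3 cycles in total.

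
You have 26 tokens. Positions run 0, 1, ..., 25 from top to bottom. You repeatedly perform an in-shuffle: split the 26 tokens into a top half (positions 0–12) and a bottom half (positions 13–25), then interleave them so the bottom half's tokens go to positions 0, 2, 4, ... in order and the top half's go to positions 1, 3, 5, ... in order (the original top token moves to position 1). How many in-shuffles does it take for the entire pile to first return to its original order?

The in-shuffle permutes the 26 positions with cycle lengths [2, 6, 18].
Every token is home exactly when every cycle has completed a whole number of laps, i.e. after lcm(2, 6, 18) = 18 in-shuffles.

18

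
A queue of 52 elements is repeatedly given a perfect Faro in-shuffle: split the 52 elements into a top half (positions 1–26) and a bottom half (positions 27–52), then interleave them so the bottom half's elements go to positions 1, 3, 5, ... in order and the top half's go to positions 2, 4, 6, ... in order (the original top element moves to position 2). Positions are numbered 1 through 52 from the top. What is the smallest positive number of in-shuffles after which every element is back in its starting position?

52

The in-shuffle permutes the 52 positions with cycle lengths [52].
Every element is home exactly when every cycle has completed a whole number of laps, i.e. after lcm(52) = 52 in-shuffles.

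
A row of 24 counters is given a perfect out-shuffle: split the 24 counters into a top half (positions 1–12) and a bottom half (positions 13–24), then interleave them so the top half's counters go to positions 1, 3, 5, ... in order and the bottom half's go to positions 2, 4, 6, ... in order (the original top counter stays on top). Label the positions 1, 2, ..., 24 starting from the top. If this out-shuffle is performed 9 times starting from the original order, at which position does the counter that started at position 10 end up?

Track the counter's position through each out-shuffle:
10 → 19 → 14 → 4 → 7 → 13 → 2 → 3 → 5 → 9

9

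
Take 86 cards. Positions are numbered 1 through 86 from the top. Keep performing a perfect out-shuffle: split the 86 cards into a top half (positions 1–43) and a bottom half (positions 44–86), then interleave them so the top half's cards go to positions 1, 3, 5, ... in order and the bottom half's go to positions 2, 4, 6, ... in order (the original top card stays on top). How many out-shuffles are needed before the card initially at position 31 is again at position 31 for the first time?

Follow position 31 under repeated out-shuffles:
31 → 61 → 36 → 71 → 56 → 26 → 51 → 16 → 31
It first returns after 8 out-shuffles.

8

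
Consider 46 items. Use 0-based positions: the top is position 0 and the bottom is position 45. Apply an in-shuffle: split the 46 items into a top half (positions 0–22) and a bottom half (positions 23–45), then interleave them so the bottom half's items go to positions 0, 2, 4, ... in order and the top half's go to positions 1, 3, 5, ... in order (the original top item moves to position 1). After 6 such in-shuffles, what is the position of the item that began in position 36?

Track the item's position through each in-shuffle:
36 → 26 → 6 → 13 → 27 → 8 → 17

17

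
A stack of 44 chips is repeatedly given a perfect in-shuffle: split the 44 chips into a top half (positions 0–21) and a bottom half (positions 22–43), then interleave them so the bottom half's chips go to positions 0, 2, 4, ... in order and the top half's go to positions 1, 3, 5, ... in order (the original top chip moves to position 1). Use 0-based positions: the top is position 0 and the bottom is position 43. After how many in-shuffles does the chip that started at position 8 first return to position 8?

Follow position 8 under repeated in-shuffles:
8 → 17 → 35 → 26 → 8
It first returns after 4 in-shuffles.

4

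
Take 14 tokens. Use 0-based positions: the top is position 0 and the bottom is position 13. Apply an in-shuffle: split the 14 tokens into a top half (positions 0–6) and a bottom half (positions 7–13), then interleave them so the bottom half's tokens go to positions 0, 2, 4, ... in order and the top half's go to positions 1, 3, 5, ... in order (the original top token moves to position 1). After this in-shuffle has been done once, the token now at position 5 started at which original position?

Work backwards from position 5, undoing one in-shuffle at a time:
5 ← 2
So the token now at position 5 started at position 2.

2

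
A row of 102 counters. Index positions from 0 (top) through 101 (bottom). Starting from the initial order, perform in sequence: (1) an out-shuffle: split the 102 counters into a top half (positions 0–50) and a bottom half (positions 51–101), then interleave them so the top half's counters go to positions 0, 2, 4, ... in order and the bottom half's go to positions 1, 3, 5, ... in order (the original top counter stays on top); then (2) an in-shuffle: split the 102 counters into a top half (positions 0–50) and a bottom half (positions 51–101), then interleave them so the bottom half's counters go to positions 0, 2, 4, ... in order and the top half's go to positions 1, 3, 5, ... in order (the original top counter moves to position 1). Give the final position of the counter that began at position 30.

Track the counter from position 30 forward through each operation:
  after op 1 (out-shuffle): 30 → 60
  after op 2 (in-shuffle): 60 → 18

18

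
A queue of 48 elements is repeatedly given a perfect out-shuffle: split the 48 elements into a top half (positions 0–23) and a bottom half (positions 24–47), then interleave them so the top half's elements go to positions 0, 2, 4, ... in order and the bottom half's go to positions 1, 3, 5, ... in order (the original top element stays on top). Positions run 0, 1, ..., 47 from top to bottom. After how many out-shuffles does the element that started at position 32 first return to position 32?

23

Follow position 32 under repeated out-shuffles:
32 → 17 → 34 → 21 → 42 → 37 → 27 → 7 → ... → 32 (length 23)
It first returns after 23 out-shuffles.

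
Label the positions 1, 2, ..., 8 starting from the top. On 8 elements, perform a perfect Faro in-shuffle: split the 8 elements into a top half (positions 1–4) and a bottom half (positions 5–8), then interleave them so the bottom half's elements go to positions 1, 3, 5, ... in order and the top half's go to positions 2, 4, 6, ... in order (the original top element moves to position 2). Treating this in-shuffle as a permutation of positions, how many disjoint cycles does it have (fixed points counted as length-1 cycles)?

2

Trace each unvisited position around until it returns:
(1 2 4 8 7 5) (3 6)
2 cycles in total.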